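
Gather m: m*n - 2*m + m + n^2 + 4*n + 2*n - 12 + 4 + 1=m*(n - 1) + n^2 + 6*n - 7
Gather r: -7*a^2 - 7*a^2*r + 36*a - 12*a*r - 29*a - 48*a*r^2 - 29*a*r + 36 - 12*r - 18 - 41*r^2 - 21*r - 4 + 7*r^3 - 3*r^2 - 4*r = -7*a^2 + 7*a + 7*r^3 + r^2*(-48*a - 44) + r*(-7*a^2 - 41*a - 37) + 14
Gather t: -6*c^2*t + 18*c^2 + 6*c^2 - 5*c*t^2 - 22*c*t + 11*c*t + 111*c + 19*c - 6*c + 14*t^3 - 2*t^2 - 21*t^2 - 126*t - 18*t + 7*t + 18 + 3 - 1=24*c^2 + 124*c + 14*t^3 + t^2*(-5*c - 23) + t*(-6*c^2 - 11*c - 137) + 20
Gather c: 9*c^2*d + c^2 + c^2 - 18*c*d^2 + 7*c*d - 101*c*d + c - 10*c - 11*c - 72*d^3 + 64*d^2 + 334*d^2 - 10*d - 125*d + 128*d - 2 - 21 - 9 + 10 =c^2*(9*d + 2) + c*(-18*d^2 - 94*d - 20) - 72*d^3 + 398*d^2 - 7*d - 22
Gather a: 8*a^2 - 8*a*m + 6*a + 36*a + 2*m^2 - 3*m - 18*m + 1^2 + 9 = 8*a^2 + a*(42 - 8*m) + 2*m^2 - 21*m + 10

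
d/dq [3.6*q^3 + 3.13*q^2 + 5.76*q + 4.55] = 10.8*q^2 + 6.26*q + 5.76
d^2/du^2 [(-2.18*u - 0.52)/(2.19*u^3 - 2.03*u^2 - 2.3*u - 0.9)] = (-62.732988*u^5 + 28.222092*u^4 - 2.94021999999998*u^3 - 48.703128*u^2 + 3.18036*u + 5.42368)/(10.503459*u^9 - 29.208249*u^8 - 6.018777*u^7 + 40.035763*u^6 + 30.32787*u^5 - 16.14273*u^4 - 32.0579*u^3 - 19.2159*u^2 - 5.589*u - 0.729)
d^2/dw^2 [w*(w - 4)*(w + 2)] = 6*w - 4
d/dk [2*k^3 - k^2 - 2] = 2*k*(3*k - 1)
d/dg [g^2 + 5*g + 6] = 2*g + 5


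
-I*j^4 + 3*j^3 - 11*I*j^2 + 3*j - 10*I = (j - 2*I)*(j - I)*(j + 5*I)*(-I*j + 1)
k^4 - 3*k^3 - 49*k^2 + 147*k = k*(k - 7)*(k - 3)*(k + 7)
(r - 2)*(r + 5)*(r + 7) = r^3 + 10*r^2 + 11*r - 70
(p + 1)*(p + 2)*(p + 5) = p^3 + 8*p^2 + 17*p + 10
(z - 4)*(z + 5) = z^2 + z - 20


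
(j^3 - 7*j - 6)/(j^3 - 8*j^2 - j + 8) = (j^2 - j - 6)/(j^2 - 9*j + 8)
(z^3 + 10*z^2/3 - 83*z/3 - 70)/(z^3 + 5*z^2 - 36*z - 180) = (z^2 - 8*z/3 - 35/3)/(z^2 - z - 30)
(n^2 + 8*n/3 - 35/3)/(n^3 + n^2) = (3*n^2 + 8*n - 35)/(3*n^2*(n + 1))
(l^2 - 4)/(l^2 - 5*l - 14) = (l - 2)/(l - 7)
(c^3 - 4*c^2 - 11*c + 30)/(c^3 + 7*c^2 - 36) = (c - 5)/(c + 6)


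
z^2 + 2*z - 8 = (z - 2)*(z + 4)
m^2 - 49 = (m - 7)*(m + 7)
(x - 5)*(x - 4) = x^2 - 9*x + 20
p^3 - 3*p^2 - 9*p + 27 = (p - 3)^2*(p + 3)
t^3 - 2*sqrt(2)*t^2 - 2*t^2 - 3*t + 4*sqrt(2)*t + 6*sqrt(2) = (t - 3)*(t + 1)*(t - 2*sqrt(2))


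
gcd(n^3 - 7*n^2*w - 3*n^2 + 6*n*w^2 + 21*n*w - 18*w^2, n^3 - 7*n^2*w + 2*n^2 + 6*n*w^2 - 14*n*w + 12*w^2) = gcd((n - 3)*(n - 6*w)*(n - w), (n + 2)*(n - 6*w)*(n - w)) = n^2 - 7*n*w + 6*w^2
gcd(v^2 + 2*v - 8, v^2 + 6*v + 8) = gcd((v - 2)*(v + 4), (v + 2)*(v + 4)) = v + 4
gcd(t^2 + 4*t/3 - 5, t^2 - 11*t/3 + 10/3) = t - 5/3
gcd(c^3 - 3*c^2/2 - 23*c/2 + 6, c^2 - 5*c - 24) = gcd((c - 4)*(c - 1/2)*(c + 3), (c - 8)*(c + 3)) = c + 3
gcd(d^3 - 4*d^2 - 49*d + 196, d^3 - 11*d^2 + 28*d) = d^2 - 11*d + 28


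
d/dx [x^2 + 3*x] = 2*x + 3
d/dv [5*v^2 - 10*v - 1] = 10*v - 10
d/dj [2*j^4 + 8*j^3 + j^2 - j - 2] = 8*j^3 + 24*j^2 + 2*j - 1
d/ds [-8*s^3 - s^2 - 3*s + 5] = -24*s^2 - 2*s - 3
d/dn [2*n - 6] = 2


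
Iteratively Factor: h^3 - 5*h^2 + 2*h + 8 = (h - 4)*(h^2 - h - 2) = (h - 4)*(h - 2)*(h + 1)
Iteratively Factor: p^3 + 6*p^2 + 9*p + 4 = (p + 1)*(p^2 + 5*p + 4) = (p + 1)^2*(p + 4)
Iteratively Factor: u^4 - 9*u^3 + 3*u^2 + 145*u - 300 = (u - 3)*(u^3 - 6*u^2 - 15*u + 100) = (u - 5)*(u - 3)*(u^2 - u - 20) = (u - 5)*(u - 3)*(u + 4)*(u - 5)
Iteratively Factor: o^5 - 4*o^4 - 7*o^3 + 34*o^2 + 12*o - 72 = (o - 3)*(o^4 - o^3 - 10*o^2 + 4*o + 24) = (o - 3)*(o - 2)*(o^3 + o^2 - 8*o - 12) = (o - 3)*(o - 2)*(o + 2)*(o^2 - o - 6) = (o - 3)^2*(o - 2)*(o + 2)*(o + 2)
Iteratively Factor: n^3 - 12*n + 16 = (n + 4)*(n^2 - 4*n + 4) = (n - 2)*(n + 4)*(n - 2)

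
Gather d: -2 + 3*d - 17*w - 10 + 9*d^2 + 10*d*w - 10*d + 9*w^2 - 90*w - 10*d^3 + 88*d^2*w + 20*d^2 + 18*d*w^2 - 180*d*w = -10*d^3 + d^2*(88*w + 29) + d*(18*w^2 - 170*w - 7) + 9*w^2 - 107*w - 12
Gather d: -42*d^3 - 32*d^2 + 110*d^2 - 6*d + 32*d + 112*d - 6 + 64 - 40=-42*d^3 + 78*d^2 + 138*d + 18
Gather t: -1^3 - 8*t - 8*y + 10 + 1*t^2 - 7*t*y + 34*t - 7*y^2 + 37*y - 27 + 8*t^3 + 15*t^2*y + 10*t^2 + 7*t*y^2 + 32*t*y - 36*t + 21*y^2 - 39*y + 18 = 8*t^3 + t^2*(15*y + 11) + t*(7*y^2 + 25*y - 10) + 14*y^2 - 10*y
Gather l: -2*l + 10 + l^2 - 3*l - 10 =l^2 - 5*l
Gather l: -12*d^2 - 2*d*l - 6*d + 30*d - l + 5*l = -12*d^2 + 24*d + l*(4 - 2*d)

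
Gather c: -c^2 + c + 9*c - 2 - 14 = -c^2 + 10*c - 16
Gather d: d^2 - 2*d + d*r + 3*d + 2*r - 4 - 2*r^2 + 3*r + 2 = d^2 + d*(r + 1) - 2*r^2 + 5*r - 2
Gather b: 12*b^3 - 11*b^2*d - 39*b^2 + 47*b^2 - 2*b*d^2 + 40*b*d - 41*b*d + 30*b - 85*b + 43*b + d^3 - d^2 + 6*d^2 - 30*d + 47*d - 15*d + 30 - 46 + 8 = 12*b^3 + b^2*(8 - 11*d) + b*(-2*d^2 - d - 12) + d^3 + 5*d^2 + 2*d - 8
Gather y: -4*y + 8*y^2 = 8*y^2 - 4*y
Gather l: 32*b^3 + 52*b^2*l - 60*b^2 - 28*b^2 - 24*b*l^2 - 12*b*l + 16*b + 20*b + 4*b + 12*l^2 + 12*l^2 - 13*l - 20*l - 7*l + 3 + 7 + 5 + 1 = 32*b^3 - 88*b^2 + 40*b + l^2*(24 - 24*b) + l*(52*b^2 - 12*b - 40) + 16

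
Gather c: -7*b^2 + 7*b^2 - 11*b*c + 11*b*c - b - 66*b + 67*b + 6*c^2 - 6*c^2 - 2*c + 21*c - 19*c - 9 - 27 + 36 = 0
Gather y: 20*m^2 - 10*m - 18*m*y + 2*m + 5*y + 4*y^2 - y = 20*m^2 - 8*m + 4*y^2 + y*(4 - 18*m)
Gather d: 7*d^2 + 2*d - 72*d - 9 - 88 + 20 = 7*d^2 - 70*d - 77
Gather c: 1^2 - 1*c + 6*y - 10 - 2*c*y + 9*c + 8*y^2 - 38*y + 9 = c*(8 - 2*y) + 8*y^2 - 32*y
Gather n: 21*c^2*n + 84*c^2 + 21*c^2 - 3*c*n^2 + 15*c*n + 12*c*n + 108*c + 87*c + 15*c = 105*c^2 - 3*c*n^2 + 210*c + n*(21*c^2 + 27*c)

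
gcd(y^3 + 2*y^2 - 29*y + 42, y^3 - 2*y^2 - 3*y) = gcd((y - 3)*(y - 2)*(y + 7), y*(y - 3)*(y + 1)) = y - 3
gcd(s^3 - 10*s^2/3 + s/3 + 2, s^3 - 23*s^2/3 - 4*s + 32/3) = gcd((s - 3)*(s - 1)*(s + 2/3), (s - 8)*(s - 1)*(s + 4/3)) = s - 1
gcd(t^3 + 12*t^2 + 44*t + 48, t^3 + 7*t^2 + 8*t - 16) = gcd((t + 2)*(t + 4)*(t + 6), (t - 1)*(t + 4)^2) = t + 4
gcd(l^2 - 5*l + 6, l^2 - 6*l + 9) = l - 3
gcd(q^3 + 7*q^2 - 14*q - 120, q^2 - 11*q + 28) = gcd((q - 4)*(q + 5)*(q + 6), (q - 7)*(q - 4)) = q - 4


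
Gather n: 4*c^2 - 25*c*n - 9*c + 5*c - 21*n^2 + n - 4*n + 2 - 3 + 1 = 4*c^2 - 4*c - 21*n^2 + n*(-25*c - 3)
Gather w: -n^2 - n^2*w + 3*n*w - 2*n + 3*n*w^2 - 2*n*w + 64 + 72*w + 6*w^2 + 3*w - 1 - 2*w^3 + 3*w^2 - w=-n^2 - 2*n - 2*w^3 + w^2*(3*n + 9) + w*(-n^2 + n + 74) + 63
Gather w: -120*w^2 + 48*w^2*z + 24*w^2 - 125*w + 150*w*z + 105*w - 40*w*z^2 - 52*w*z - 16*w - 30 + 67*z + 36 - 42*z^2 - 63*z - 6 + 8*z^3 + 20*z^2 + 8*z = w^2*(48*z - 96) + w*(-40*z^2 + 98*z - 36) + 8*z^3 - 22*z^2 + 12*z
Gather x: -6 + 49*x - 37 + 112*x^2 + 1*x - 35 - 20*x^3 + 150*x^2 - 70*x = -20*x^3 + 262*x^2 - 20*x - 78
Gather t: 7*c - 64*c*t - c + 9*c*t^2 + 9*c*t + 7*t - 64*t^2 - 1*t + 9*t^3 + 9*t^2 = 6*c + 9*t^3 + t^2*(9*c - 55) + t*(6 - 55*c)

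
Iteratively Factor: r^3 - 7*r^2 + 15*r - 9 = (r - 3)*(r^2 - 4*r + 3) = (r - 3)*(r - 1)*(r - 3)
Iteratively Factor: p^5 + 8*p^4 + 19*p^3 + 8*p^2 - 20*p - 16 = (p + 4)*(p^4 + 4*p^3 + 3*p^2 - 4*p - 4) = (p + 2)*(p + 4)*(p^3 + 2*p^2 - p - 2) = (p + 1)*(p + 2)*(p + 4)*(p^2 + p - 2) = (p + 1)*(p + 2)^2*(p + 4)*(p - 1)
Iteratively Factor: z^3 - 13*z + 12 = (z + 4)*(z^2 - 4*z + 3) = (z - 1)*(z + 4)*(z - 3)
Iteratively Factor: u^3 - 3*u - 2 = (u + 1)*(u^2 - u - 2) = (u + 1)^2*(u - 2)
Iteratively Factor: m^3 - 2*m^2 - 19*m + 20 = (m + 4)*(m^2 - 6*m + 5) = (m - 5)*(m + 4)*(m - 1)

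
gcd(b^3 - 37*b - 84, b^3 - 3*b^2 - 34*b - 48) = b + 3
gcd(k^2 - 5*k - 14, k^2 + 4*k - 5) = 1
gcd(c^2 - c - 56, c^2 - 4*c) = 1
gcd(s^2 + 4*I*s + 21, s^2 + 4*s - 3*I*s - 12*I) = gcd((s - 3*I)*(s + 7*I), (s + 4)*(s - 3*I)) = s - 3*I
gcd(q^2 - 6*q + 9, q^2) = 1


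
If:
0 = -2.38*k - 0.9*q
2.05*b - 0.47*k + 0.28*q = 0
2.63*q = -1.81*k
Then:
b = 0.00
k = 0.00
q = 0.00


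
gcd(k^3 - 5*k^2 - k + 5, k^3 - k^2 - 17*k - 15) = k^2 - 4*k - 5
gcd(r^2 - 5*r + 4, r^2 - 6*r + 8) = r - 4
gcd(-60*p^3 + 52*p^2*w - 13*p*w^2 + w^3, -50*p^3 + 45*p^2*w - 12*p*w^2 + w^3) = 10*p^2 - 7*p*w + w^2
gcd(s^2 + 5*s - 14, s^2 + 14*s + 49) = s + 7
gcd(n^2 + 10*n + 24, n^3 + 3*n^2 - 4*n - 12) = 1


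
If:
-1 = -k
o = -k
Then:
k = 1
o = -1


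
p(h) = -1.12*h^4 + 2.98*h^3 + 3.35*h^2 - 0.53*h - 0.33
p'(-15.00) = 17030.47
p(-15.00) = -65996.13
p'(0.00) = -0.53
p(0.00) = -0.33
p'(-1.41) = 20.36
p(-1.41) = -5.70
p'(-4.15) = 445.83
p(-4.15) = -485.63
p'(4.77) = -251.38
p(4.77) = -183.03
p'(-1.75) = 39.13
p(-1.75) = -15.62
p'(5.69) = -498.27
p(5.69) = -519.91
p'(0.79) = 8.13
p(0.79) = 2.38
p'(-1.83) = 44.60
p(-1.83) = -18.97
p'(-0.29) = -1.61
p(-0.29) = 0.02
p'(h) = -4.48*h^3 + 8.94*h^2 + 6.7*h - 0.53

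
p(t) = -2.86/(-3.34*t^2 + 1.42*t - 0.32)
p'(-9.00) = 0.00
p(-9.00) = 0.01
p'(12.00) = -0.00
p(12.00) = 0.01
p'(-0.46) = 4.55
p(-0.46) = 1.70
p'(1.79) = -0.42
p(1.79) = 0.34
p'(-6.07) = 0.01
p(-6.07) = 0.02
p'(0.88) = -4.64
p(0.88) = 1.73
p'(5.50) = -0.01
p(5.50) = 0.03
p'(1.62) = -0.58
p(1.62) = 0.42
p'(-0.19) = 15.24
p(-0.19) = 4.03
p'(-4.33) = 0.02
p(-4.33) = 0.04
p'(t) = -2.86*(6.68*t - 1.42)/(-3.34*t^2 + 1.42*t - 0.32)^2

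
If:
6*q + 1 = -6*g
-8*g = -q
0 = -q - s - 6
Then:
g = -1/54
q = -4/27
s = -158/27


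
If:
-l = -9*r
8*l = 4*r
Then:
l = 0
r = 0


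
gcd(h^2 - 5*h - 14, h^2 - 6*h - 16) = h + 2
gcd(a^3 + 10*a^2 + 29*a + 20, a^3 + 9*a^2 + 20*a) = a^2 + 9*a + 20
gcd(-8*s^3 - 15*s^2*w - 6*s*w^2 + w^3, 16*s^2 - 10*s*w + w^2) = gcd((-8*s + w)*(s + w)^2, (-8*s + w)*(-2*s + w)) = 8*s - w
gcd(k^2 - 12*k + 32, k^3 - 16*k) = k - 4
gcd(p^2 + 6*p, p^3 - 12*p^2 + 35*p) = p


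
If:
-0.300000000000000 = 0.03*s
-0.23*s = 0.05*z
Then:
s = -10.00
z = 46.00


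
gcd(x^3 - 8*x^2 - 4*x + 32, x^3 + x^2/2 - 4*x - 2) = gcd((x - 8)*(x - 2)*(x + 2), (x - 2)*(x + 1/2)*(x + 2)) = x^2 - 4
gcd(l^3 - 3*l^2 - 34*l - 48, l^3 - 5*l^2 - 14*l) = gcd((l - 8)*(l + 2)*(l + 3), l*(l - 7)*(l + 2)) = l + 2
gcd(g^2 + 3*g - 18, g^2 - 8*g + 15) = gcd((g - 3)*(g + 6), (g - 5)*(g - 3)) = g - 3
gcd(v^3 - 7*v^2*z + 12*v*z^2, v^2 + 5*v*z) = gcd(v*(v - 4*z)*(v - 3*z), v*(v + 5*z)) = v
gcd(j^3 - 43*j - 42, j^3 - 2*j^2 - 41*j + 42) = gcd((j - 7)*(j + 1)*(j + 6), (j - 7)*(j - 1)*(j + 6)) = j^2 - j - 42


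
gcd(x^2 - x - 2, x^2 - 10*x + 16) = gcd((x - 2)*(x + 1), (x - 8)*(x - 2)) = x - 2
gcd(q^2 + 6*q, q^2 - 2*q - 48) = q + 6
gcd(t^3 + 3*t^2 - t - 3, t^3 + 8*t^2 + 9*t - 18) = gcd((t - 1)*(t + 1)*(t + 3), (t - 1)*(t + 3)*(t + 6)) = t^2 + 2*t - 3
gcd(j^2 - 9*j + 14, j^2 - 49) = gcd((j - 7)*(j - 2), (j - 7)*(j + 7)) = j - 7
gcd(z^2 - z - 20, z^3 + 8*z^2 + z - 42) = 1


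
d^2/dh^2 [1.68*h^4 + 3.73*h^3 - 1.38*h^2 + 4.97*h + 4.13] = 20.16*h^2 + 22.38*h - 2.76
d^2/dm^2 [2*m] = 0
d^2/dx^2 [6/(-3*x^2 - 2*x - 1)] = 12*(9*x^2 + 6*x - 4*(3*x + 1)^2 + 3)/(3*x^2 + 2*x + 1)^3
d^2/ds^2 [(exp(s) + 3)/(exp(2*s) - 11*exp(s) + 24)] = (exp(4*s) + 23*exp(3*s) - 243*exp(2*s) + 339*exp(s) + 1368)*exp(s)/(exp(6*s) - 33*exp(5*s) + 435*exp(4*s) - 2915*exp(3*s) + 10440*exp(2*s) - 19008*exp(s) + 13824)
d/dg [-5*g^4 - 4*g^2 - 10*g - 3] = -20*g^3 - 8*g - 10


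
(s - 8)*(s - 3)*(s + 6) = s^3 - 5*s^2 - 42*s + 144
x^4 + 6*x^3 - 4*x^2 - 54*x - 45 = (x - 3)*(x + 1)*(x + 3)*(x + 5)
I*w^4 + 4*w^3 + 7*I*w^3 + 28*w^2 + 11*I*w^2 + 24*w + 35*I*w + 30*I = (w + 6)*(w - 5*I)*(w + I)*(I*w + I)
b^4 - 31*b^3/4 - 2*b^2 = b^2*(b - 8)*(b + 1/4)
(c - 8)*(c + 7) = c^2 - c - 56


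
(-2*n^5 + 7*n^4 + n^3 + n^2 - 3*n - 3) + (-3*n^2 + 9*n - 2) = -2*n^5 + 7*n^4 + n^3 - 2*n^2 + 6*n - 5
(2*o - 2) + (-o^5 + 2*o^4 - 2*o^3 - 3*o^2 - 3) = -o^5 + 2*o^4 - 2*o^3 - 3*o^2 + 2*o - 5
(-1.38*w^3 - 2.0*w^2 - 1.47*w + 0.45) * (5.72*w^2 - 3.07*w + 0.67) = -7.8936*w^5 - 7.2034*w^4 - 3.193*w^3 + 5.7469*w^2 - 2.3664*w + 0.3015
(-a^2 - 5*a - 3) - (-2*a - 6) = -a^2 - 3*a + 3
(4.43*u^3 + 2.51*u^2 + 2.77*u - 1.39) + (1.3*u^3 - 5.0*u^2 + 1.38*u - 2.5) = 5.73*u^3 - 2.49*u^2 + 4.15*u - 3.89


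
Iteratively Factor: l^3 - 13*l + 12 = (l - 1)*(l^2 + l - 12) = (l - 3)*(l - 1)*(l + 4)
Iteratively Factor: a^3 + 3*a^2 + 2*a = (a + 1)*(a^2 + 2*a) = a*(a + 1)*(a + 2)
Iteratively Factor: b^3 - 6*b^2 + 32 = (b - 4)*(b^2 - 2*b - 8) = (b - 4)*(b + 2)*(b - 4)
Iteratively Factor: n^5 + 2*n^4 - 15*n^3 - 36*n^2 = (n)*(n^4 + 2*n^3 - 15*n^2 - 36*n) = n*(n + 3)*(n^3 - n^2 - 12*n) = n^2*(n + 3)*(n^2 - n - 12) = n^2*(n - 4)*(n + 3)*(n + 3)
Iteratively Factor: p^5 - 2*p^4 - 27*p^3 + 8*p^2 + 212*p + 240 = (p - 5)*(p^4 + 3*p^3 - 12*p^2 - 52*p - 48) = (p - 5)*(p - 4)*(p^3 + 7*p^2 + 16*p + 12) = (p - 5)*(p - 4)*(p + 2)*(p^2 + 5*p + 6) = (p - 5)*(p - 4)*(p + 2)^2*(p + 3)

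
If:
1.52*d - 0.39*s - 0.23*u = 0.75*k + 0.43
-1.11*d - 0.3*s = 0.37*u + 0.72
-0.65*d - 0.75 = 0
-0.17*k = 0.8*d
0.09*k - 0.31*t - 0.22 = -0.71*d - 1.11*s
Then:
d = -1.15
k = 5.43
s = -32.45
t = -117.98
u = 27.83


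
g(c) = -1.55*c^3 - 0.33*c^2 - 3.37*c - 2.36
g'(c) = -4.65*c^2 - 0.66*c - 3.37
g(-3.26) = 58.82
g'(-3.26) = -50.64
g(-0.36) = -1.12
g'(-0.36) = -3.74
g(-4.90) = 188.59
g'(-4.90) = -111.78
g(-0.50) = -0.56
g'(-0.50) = -4.20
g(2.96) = -55.42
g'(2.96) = -46.07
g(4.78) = -195.29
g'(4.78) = -112.77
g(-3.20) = 55.84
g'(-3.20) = -48.87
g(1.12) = -8.73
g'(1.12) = -9.94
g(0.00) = -2.36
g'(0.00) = -3.37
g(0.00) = -2.36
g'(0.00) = -3.37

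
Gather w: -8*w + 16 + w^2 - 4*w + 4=w^2 - 12*w + 20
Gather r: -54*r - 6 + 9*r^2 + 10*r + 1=9*r^2 - 44*r - 5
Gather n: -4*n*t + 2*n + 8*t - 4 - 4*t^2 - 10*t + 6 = n*(2 - 4*t) - 4*t^2 - 2*t + 2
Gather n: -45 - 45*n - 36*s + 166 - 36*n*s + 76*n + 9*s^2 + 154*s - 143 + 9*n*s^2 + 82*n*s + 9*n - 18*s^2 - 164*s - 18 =n*(9*s^2 + 46*s + 40) - 9*s^2 - 46*s - 40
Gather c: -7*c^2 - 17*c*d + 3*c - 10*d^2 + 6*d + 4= -7*c^2 + c*(3 - 17*d) - 10*d^2 + 6*d + 4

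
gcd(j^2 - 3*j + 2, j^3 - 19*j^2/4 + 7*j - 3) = j - 2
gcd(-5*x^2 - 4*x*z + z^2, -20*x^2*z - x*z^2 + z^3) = 5*x - z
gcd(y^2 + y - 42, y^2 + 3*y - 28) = y + 7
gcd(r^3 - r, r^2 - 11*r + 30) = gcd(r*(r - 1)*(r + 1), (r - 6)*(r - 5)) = 1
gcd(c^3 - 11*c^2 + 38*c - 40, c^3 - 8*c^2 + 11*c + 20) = c^2 - 9*c + 20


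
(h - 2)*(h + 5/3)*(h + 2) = h^3 + 5*h^2/3 - 4*h - 20/3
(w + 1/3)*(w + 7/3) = w^2 + 8*w/3 + 7/9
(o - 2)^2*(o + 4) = o^3 - 12*o + 16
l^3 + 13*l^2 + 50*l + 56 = (l + 2)*(l + 4)*(l + 7)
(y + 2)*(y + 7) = y^2 + 9*y + 14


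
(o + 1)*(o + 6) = o^2 + 7*o + 6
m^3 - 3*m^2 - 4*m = m*(m - 4)*(m + 1)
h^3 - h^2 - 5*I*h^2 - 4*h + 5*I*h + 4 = (h - 1)*(h - 4*I)*(h - I)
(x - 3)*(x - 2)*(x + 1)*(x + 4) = x^4 - 15*x^2 + 10*x + 24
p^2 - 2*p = p*(p - 2)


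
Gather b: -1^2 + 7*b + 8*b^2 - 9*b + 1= 8*b^2 - 2*b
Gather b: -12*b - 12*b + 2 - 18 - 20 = -24*b - 36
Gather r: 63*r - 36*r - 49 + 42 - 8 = 27*r - 15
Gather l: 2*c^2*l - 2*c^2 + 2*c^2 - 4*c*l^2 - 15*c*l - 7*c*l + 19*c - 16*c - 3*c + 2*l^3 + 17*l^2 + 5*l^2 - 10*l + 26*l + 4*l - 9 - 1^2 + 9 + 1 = 2*l^3 + l^2*(22 - 4*c) + l*(2*c^2 - 22*c + 20)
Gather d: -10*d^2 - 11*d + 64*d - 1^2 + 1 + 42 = -10*d^2 + 53*d + 42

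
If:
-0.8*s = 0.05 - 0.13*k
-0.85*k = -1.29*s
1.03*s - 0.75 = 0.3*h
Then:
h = -2.78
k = -0.13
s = -0.08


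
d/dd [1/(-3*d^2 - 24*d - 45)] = 2*(d + 4)/(3*(d^2 + 8*d + 15)^2)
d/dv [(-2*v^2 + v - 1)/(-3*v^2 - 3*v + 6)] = (3*v^2 - 10*v + 1)/(3*(v^4 + 2*v^3 - 3*v^2 - 4*v + 4))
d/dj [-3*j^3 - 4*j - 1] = -9*j^2 - 4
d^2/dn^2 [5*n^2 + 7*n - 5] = 10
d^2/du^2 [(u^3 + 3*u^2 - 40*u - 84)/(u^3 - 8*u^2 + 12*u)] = 2*(11*u^3 + 42*u^2 - 84*u + 56)/(u^3*(u^3 - 6*u^2 + 12*u - 8))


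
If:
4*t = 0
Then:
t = 0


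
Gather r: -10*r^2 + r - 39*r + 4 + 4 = -10*r^2 - 38*r + 8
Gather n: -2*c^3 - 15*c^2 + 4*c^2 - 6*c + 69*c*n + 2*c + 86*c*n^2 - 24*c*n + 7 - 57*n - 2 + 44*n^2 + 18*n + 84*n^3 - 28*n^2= -2*c^3 - 11*c^2 - 4*c + 84*n^3 + n^2*(86*c + 16) + n*(45*c - 39) + 5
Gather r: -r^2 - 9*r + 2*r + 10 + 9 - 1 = -r^2 - 7*r + 18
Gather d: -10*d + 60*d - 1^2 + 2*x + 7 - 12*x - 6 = 50*d - 10*x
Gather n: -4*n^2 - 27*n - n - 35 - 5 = -4*n^2 - 28*n - 40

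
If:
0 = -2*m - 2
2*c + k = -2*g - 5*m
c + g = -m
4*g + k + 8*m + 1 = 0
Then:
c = 0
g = 1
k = 3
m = -1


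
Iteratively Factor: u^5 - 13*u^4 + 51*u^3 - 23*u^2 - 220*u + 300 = (u - 5)*(u^4 - 8*u^3 + 11*u^2 + 32*u - 60) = (u - 5)*(u + 2)*(u^3 - 10*u^2 + 31*u - 30) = (u - 5)^2*(u + 2)*(u^2 - 5*u + 6) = (u - 5)^2*(u - 2)*(u + 2)*(u - 3)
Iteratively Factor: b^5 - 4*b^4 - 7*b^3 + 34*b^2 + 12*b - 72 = (b - 3)*(b^4 - b^3 - 10*b^2 + 4*b + 24) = (b - 3)*(b + 2)*(b^3 - 3*b^2 - 4*b + 12) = (b - 3)*(b - 2)*(b + 2)*(b^2 - b - 6) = (b - 3)^2*(b - 2)*(b + 2)*(b + 2)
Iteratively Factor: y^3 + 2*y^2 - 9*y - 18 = (y + 3)*(y^2 - y - 6) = (y - 3)*(y + 3)*(y + 2)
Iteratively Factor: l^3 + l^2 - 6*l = (l)*(l^2 + l - 6) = l*(l + 3)*(l - 2)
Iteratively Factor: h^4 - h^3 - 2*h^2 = (h + 1)*(h^3 - 2*h^2) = h*(h + 1)*(h^2 - 2*h) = h*(h - 2)*(h + 1)*(h)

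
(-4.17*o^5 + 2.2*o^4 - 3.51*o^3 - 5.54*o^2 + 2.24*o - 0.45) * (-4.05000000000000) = 16.8885*o^5 - 8.91*o^4 + 14.2155*o^3 + 22.437*o^2 - 9.072*o + 1.8225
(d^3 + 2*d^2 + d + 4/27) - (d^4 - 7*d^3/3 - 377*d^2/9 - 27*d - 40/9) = -d^4 + 10*d^3/3 + 395*d^2/9 + 28*d + 124/27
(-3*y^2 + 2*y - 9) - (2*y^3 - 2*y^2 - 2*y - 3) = -2*y^3 - y^2 + 4*y - 6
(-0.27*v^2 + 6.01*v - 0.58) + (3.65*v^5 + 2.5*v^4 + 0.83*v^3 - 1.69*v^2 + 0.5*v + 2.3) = 3.65*v^5 + 2.5*v^4 + 0.83*v^3 - 1.96*v^2 + 6.51*v + 1.72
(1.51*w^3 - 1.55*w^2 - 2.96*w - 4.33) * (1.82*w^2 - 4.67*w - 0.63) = 2.7482*w^5 - 9.8727*w^4 + 0.9*w^3 + 6.9191*w^2 + 22.0859*w + 2.7279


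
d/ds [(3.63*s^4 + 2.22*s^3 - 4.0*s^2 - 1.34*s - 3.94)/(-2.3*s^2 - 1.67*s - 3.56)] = (-16.698*s^5 - 23.2923*s^4 - 59.106*s^3 - 20.1116*s^2 + 10.356*s - 1.8094)/(5.29*s^4 + 7.682*s^3 + 19.1649*s^2 + 11.8904*s + 12.6736)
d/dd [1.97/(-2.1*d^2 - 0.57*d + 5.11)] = (8.274*d + 1.1229)/(2.1*d^2 + 0.57*d - 5.11)^2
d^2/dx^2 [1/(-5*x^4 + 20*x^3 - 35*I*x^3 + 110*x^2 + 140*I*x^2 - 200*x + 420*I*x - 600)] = 2*((6*x^2 - 12*x + 21*I*x - 22 - 28*I)*(x^4 - 4*x^3 + 7*I*x^3 - 22*x^2 - 28*I*x^2 + 40*x - 84*I*x + 120) - (-4*x^3 + 12*x^2 - 21*I*x^2 + 44*x + 56*I*x - 40 + 84*I)^2)/(5*(x^4 - 4*x^3 + 7*I*x^3 - 22*x^2 - 28*I*x^2 + 40*x - 84*I*x + 120)^3)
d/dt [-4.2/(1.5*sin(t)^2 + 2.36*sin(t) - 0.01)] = (12.6*sin(t) + 9.912)*cos(t)/(1.5*sin(t)^2 + 2.36*sin(t) - 0.01)^2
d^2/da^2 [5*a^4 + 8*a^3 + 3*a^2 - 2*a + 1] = 60*a^2 + 48*a + 6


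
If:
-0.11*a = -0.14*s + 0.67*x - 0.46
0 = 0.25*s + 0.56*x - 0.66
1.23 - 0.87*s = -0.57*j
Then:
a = 7.54181818181818 - 8.94181818181818*x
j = 1.87157894736842 - 3.41894736842105*x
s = 2.64 - 2.24*x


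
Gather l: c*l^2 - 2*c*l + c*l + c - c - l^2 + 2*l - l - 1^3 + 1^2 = l^2*(c - 1) + l*(1 - c)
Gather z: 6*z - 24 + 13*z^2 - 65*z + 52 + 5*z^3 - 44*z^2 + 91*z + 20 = 5*z^3 - 31*z^2 + 32*z + 48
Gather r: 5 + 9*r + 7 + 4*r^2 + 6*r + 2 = 4*r^2 + 15*r + 14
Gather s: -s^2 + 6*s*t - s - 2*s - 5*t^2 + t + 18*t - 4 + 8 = -s^2 + s*(6*t - 3) - 5*t^2 + 19*t + 4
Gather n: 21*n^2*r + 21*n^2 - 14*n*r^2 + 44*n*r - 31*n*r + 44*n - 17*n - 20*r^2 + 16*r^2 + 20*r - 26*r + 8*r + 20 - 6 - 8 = n^2*(21*r + 21) + n*(-14*r^2 + 13*r + 27) - 4*r^2 + 2*r + 6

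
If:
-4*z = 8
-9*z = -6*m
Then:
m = -3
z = -2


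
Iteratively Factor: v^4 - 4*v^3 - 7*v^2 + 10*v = (v - 1)*(v^3 - 3*v^2 - 10*v) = v*(v - 1)*(v^2 - 3*v - 10) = v*(v - 1)*(v + 2)*(v - 5)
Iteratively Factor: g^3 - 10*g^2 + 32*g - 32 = (g - 4)*(g^2 - 6*g + 8) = (g - 4)*(g - 2)*(g - 4)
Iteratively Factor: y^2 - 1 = (y - 1)*(y + 1)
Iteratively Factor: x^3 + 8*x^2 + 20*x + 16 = (x + 2)*(x^2 + 6*x + 8) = (x + 2)^2*(x + 4)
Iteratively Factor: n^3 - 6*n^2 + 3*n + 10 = (n - 5)*(n^2 - n - 2) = (n - 5)*(n + 1)*(n - 2)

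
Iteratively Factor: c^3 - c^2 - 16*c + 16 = (c - 1)*(c^2 - 16) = (c - 4)*(c - 1)*(c + 4)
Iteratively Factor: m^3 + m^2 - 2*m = (m + 2)*(m^2 - m) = (m - 1)*(m + 2)*(m)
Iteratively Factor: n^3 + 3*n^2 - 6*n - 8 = (n + 4)*(n^2 - n - 2) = (n - 2)*(n + 4)*(n + 1)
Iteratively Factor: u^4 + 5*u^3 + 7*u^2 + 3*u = (u)*(u^3 + 5*u^2 + 7*u + 3) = u*(u + 1)*(u^2 + 4*u + 3) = u*(u + 1)*(u + 3)*(u + 1)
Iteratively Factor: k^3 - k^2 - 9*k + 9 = (k + 3)*(k^2 - 4*k + 3) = (k - 3)*(k + 3)*(k - 1)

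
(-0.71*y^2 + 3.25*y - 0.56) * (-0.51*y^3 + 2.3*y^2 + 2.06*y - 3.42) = 0.3621*y^5 - 3.2905*y^4 + 6.298*y^3 + 7.8352*y^2 - 12.2686*y + 1.9152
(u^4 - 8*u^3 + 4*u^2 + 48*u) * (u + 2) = u^5 - 6*u^4 - 12*u^3 + 56*u^2 + 96*u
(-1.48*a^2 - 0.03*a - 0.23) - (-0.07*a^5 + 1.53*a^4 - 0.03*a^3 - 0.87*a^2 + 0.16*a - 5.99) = 0.07*a^5 - 1.53*a^4 + 0.03*a^3 - 0.61*a^2 - 0.19*a + 5.76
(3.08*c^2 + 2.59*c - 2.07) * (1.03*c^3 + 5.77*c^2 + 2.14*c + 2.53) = 3.1724*c^5 + 20.4393*c^4 + 19.4034*c^3 + 1.3911*c^2 + 2.1229*c - 5.2371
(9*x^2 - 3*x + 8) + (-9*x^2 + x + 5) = 13 - 2*x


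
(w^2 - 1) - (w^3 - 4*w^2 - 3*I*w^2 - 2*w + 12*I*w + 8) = -w^3 + 5*w^2 + 3*I*w^2 + 2*w - 12*I*w - 9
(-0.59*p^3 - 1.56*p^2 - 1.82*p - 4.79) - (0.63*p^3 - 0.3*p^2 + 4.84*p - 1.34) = -1.22*p^3 - 1.26*p^2 - 6.66*p - 3.45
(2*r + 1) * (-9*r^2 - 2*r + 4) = -18*r^3 - 13*r^2 + 6*r + 4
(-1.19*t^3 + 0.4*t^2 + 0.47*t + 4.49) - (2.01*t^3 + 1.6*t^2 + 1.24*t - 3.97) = -3.2*t^3 - 1.2*t^2 - 0.77*t + 8.46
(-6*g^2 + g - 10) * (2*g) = -12*g^3 + 2*g^2 - 20*g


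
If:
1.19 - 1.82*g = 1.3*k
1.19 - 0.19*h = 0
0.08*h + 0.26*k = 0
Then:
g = 2.03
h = 6.26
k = -1.93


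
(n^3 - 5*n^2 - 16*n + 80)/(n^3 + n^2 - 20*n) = (n^2 - n - 20)/(n*(n + 5))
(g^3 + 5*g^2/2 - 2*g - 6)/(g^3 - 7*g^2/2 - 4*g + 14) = (2*g^2 + g - 6)/(2*g^2 - 11*g + 14)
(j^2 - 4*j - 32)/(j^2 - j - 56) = (j + 4)/(j + 7)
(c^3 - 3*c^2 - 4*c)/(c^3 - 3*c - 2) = c*(c - 4)/(c^2 - c - 2)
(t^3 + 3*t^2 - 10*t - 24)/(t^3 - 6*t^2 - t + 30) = (t + 4)/(t - 5)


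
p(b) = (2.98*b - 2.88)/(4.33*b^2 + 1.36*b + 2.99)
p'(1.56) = 0.08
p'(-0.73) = -0.66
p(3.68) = 0.12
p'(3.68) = -0.02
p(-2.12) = -0.47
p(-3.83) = -0.23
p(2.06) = 0.13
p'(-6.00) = -0.03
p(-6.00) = -0.14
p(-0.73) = -1.17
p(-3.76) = -0.24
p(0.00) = -0.96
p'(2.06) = 0.02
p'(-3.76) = -0.08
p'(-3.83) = -0.07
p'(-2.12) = -0.26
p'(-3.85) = -0.07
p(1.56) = 0.11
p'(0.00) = 1.43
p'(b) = (-8.66*b - 1.36)*(2.98*b - 2.88)/(4.33*b^2 + 1.36*b + 2.99)^2 + 2.98/(4.33*b^2 + 1.36*b + 2.99)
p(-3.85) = -0.23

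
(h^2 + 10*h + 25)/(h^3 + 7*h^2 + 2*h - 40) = (h + 5)/(h^2 + 2*h - 8)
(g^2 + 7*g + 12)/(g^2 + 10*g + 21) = (g + 4)/(g + 7)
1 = 1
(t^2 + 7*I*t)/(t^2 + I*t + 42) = t/(t - 6*I)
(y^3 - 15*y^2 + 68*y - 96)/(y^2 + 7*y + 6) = (y^3 - 15*y^2 + 68*y - 96)/(y^2 + 7*y + 6)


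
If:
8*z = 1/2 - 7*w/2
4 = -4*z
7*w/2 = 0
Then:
No Solution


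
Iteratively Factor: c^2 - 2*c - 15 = (c - 5)*(c + 3)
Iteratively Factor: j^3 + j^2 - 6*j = (j)*(j^2 + j - 6) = j*(j - 2)*(j + 3)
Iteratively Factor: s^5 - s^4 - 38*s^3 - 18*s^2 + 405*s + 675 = (s - 5)*(s^4 + 4*s^3 - 18*s^2 - 108*s - 135) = (s - 5)*(s + 3)*(s^3 + s^2 - 21*s - 45) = (s - 5)*(s + 3)^2*(s^2 - 2*s - 15) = (s - 5)*(s + 3)^3*(s - 5)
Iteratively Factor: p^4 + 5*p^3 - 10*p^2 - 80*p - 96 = (p + 3)*(p^3 + 2*p^2 - 16*p - 32) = (p + 3)*(p + 4)*(p^2 - 2*p - 8) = (p + 2)*(p + 3)*(p + 4)*(p - 4)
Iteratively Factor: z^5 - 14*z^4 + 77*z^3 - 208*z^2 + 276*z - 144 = (z - 3)*(z^4 - 11*z^3 + 44*z^2 - 76*z + 48) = (z - 4)*(z - 3)*(z^3 - 7*z^2 + 16*z - 12) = (z - 4)*(z - 3)*(z - 2)*(z^2 - 5*z + 6) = (z - 4)*(z - 3)^2*(z - 2)*(z - 2)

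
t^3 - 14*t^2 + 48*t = t*(t - 8)*(t - 6)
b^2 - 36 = (b - 6)*(b + 6)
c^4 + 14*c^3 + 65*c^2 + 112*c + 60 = (c + 1)*(c + 2)*(c + 5)*(c + 6)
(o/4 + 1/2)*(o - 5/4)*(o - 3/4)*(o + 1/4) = o^4/4 + o^3/16 - 49*o^2/64 + 71*o/256 + 15/128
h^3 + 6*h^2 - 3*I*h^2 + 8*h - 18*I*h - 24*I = (h + 2)*(h + 4)*(h - 3*I)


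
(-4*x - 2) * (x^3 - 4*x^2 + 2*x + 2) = -4*x^4 + 14*x^3 - 12*x - 4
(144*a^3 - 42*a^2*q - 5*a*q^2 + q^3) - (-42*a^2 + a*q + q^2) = 144*a^3 - 42*a^2*q + 42*a^2 - 5*a*q^2 - a*q + q^3 - q^2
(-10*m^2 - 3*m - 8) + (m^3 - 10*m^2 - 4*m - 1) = m^3 - 20*m^2 - 7*m - 9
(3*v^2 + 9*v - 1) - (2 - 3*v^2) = 6*v^2 + 9*v - 3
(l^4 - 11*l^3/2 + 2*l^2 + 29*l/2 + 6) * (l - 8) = l^5 - 27*l^4/2 + 46*l^3 - 3*l^2/2 - 110*l - 48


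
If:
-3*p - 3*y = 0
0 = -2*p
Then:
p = 0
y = 0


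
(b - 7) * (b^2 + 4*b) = b^3 - 3*b^2 - 28*b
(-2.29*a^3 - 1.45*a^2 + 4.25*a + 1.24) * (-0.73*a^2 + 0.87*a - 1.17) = 1.6717*a^5 - 0.9338*a^4 - 1.6847*a^3 + 4.4888*a^2 - 3.8937*a - 1.4508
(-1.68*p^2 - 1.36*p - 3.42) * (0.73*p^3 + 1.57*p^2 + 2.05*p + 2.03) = -1.2264*p^5 - 3.6304*p^4 - 8.0758*p^3 - 11.5678*p^2 - 9.7718*p - 6.9426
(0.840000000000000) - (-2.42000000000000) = 3.26000000000000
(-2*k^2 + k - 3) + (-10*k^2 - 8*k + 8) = -12*k^2 - 7*k + 5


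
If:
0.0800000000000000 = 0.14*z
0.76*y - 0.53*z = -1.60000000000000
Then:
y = -1.71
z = 0.57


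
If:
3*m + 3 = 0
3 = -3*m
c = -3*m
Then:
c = 3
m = -1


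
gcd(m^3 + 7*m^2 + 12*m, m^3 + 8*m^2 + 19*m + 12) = m^2 + 7*m + 12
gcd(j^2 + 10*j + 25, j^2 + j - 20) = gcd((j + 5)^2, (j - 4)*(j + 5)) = j + 5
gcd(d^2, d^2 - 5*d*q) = d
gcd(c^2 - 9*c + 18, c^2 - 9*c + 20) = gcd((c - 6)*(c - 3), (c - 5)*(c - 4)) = 1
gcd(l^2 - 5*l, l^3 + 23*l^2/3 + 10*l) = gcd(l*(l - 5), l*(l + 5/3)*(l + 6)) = l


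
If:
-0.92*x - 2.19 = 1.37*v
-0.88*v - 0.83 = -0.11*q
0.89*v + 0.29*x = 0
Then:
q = 19.60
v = 1.51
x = -4.62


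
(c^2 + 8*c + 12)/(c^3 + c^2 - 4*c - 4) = (c + 6)/(c^2 - c - 2)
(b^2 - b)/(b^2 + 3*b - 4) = b/(b + 4)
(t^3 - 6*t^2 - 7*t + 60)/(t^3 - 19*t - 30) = (t - 4)/(t + 2)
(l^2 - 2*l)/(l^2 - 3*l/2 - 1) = 2*l/(2*l + 1)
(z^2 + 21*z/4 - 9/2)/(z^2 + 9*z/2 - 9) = (4*z - 3)/(2*(2*z - 3))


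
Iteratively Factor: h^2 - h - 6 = (h + 2)*(h - 3)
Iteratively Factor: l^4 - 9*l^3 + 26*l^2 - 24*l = (l - 3)*(l^3 - 6*l^2 + 8*l) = (l - 4)*(l - 3)*(l^2 - 2*l) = (l - 4)*(l - 3)*(l - 2)*(l)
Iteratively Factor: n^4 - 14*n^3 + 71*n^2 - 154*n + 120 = (n - 4)*(n^3 - 10*n^2 + 31*n - 30) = (n - 4)*(n - 2)*(n^2 - 8*n + 15) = (n - 5)*(n - 4)*(n - 2)*(n - 3)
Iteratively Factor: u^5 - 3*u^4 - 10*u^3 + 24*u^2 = (u - 2)*(u^4 - u^3 - 12*u^2) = (u - 4)*(u - 2)*(u^3 + 3*u^2) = u*(u - 4)*(u - 2)*(u^2 + 3*u) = u^2*(u - 4)*(u - 2)*(u + 3)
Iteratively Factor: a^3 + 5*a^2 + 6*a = (a)*(a^2 + 5*a + 6) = a*(a + 3)*(a + 2)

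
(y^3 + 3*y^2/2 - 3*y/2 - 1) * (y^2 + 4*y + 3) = y^5 + 11*y^4/2 + 15*y^3/2 - 5*y^2/2 - 17*y/2 - 3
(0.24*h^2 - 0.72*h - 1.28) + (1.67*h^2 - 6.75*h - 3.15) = 1.91*h^2 - 7.47*h - 4.43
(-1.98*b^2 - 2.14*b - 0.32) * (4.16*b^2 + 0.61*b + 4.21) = -8.2368*b^4 - 10.1102*b^3 - 10.9724*b^2 - 9.2046*b - 1.3472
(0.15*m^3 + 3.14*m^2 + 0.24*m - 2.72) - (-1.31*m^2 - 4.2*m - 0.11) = 0.15*m^3 + 4.45*m^2 + 4.44*m - 2.61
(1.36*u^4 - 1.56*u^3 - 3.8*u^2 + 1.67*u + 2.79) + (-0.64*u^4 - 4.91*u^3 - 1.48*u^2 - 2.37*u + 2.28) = 0.72*u^4 - 6.47*u^3 - 5.28*u^2 - 0.7*u + 5.07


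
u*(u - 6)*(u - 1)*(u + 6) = u^4 - u^3 - 36*u^2 + 36*u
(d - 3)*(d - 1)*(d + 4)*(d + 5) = d^4 + 5*d^3 - 13*d^2 - 53*d + 60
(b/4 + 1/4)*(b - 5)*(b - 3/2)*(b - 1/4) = b^4/4 - 23*b^3/16 + 19*b^2/32 + 29*b/16 - 15/32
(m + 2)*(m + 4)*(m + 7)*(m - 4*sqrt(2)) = m^4 - 4*sqrt(2)*m^3 + 13*m^3 - 52*sqrt(2)*m^2 + 50*m^2 - 200*sqrt(2)*m + 56*m - 224*sqrt(2)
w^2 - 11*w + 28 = (w - 7)*(w - 4)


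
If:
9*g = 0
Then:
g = 0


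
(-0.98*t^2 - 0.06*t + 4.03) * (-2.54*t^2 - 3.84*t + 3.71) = 2.4892*t^4 + 3.9156*t^3 - 13.6416*t^2 - 15.6978*t + 14.9513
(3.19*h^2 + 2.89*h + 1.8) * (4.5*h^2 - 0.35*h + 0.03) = 14.355*h^4 + 11.8885*h^3 + 7.1842*h^2 - 0.5433*h + 0.054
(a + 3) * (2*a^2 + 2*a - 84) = 2*a^3 + 8*a^2 - 78*a - 252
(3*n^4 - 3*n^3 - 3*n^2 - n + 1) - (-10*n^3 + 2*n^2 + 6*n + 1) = 3*n^4 + 7*n^3 - 5*n^2 - 7*n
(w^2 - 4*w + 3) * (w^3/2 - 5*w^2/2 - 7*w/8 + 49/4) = w^5/2 - 9*w^4/2 + 85*w^3/8 + 33*w^2/4 - 413*w/8 + 147/4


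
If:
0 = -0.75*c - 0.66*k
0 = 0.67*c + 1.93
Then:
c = -2.88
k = 3.27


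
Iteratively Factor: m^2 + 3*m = (m + 3)*(m)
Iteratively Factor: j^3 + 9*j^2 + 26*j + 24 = (j + 4)*(j^2 + 5*j + 6) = (j + 2)*(j + 4)*(j + 3)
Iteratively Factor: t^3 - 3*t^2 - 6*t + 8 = (t - 4)*(t^2 + t - 2) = (t - 4)*(t - 1)*(t + 2)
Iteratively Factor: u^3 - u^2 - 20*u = (u - 5)*(u^2 + 4*u) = u*(u - 5)*(u + 4)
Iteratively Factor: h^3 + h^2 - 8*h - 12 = (h + 2)*(h^2 - h - 6) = (h - 3)*(h + 2)*(h + 2)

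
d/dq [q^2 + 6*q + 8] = 2*q + 6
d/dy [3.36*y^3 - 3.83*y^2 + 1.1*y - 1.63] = 10.08*y^2 - 7.66*y + 1.1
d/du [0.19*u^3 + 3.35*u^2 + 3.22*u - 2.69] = 0.57*u^2 + 6.7*u + 3.22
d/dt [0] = 0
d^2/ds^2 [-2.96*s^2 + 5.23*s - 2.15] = -5.92000000000000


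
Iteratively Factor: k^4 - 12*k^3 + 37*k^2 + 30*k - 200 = (k - 5)*(k^3 - 7*k^2 + 2*k + 40) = (k - 5)*(k + 2)*(k^2 - 9*k + 20) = (k - 5)^2*(k + 2)*(k - 4)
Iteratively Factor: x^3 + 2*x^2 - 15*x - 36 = (x + 3)*(x^2 - x - 12) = (x - 4)*(x + 3)*(x + 3)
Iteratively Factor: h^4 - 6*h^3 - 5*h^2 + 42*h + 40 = (h + 1)*(h^3 - 7*h^2 + 2*h + 40) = (h + 1)*(h + 2)*(h^2 - 9*h + 20) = (h - 5)*(h + 1)*(h + 2)*(h - 4)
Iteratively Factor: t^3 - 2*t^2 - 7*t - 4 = (t - 4)*(t^2 + 2*t + 1) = (t - 4)*(t + 1)*(t + 1)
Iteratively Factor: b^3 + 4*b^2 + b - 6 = (b - 1)*(b^2 + 5*b + 6) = (b - 1)*(b + 3)*(b + 2)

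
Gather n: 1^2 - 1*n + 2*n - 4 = n - 3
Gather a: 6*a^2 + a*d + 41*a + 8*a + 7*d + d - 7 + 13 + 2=6*a^2 + a*(d + 49) + 8*d + 8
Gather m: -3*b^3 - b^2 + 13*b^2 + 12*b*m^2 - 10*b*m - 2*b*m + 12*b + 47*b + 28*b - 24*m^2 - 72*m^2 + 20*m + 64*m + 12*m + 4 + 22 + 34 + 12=-3*b^3 + 12*b^2 + 87*b + m^2*(12*b - 96) + m*(96 - 12*b) + 72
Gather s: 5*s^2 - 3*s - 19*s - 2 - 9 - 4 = 5*s^2 - 22*s - 15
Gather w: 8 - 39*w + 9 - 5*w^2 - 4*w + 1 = -5*w^2 - 43*w + 18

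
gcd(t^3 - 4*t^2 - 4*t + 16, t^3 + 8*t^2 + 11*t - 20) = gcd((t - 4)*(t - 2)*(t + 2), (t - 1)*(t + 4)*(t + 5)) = 1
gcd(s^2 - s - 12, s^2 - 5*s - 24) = s + 3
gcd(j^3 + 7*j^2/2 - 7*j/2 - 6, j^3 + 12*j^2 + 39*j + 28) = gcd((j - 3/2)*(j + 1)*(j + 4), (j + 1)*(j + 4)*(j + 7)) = j^2 + 5*j + 4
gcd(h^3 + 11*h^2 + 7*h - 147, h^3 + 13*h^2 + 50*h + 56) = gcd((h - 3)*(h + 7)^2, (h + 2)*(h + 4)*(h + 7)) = h + 7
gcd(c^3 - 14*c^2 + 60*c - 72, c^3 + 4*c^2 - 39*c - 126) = c - 6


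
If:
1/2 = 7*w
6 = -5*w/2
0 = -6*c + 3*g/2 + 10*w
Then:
No Solution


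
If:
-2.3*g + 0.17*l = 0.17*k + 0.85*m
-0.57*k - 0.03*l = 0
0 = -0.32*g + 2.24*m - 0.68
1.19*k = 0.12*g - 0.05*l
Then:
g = -0.06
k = -0.03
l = 0.59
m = 0.29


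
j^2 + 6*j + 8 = (j + 2)*(j + 4)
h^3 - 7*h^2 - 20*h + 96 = (h - 8)*(h - 3)*(h + 4)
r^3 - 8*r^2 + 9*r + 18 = (r - 6)*(r - 3)*(r + 1)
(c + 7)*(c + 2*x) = c^2 + 2*c*x + 7*c + 14*x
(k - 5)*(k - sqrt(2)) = k^2 - 5*k - sqrt(2)*k + 5*sqrt(2)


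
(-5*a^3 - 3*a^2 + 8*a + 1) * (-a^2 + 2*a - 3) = 5*a^5 - 7*a^4 + a^3 + 24*a^2 - 22*a - 3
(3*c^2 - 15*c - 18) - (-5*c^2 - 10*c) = 8*c^2 - 5*c - 18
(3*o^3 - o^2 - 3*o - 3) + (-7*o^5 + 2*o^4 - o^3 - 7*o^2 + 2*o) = -7*o^5 + 2*o^4 + 2*o^3 - 8*o^2 - o - 3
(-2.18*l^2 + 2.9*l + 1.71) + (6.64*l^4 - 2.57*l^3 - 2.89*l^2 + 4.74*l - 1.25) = 6.64*l^4 - 2.57*l^3 - 5.07*l^2 + 7.64*l + 0.46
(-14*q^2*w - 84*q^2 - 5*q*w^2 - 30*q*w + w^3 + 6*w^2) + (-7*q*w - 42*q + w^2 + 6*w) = -14*q^2*w - 84*q^2 - 5*q*w^2 - 37*q*w - 42*q + w^3 + 7*w^2 + 6*w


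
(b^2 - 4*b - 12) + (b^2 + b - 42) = 2*b^2 - 3*b - 54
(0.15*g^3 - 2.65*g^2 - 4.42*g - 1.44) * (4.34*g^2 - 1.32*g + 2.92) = 0.651*g^5 - 11.699*g^4 - 15.2468*g^3 - 8.1532*g^2 - 11.0056*g - 4.2048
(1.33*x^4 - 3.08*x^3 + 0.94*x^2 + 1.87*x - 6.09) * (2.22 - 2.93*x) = -3.8969*x^5 + 11.977*x^4 - 9.5918*x^3 - 3.3923*x^2 + 21.9951*x - 13.5198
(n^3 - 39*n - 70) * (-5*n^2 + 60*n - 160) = -5*n^5 + 60*n^4 + 35*n^3 - 1990*n^2 + 2040*n + 11200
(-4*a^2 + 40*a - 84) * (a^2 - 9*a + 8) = -4*a^4 + 76*a^3 - 476*a^2 + 1076*a - 672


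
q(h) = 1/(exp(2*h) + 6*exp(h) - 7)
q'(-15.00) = 0.00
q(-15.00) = -0.14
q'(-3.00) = -0.00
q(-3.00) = -0.15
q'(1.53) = -0.04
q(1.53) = 0.02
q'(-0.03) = -138.88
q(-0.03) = -4.25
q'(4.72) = -0.00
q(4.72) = 0.00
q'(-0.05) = -49.99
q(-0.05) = -2.58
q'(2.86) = -0.00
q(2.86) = 0.00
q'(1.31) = -0.06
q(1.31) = 0.03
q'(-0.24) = -2.16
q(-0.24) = -0.60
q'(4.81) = -0.00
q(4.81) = 0.00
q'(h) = (-2*exp(2*h) - 6*exp(h))/(exp(2*h) + 6*exp(h) - 7)^2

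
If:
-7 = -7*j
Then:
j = 1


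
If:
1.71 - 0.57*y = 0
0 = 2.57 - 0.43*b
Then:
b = 5.98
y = 3.00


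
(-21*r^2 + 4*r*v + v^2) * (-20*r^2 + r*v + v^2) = 420*r^4 - 101*r^3*v - 37*r^2*v^2 + 5*r*v^3 + v^4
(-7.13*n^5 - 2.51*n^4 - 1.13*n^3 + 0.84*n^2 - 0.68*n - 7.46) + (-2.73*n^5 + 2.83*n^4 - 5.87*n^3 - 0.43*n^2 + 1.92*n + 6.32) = -9.86*n^5 + 0.32*n^4 - 7.0*n^3 + 0.41*n^2 + 1.24*n - 1.14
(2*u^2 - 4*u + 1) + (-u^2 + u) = u^2 - 3*u + 1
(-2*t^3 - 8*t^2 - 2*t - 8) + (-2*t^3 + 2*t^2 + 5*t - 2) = -4*t^3 - 6*t^2 + 3*t - 10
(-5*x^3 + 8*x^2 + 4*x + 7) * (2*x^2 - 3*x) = -10*x^5 + 31*x^4 - 16*x^3 + 2*x^2 - 21*x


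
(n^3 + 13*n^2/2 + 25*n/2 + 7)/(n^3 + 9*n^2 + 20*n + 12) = (n + 7/2)/(n + 6)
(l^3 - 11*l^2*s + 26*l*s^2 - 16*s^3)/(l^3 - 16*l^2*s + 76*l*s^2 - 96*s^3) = (-l + s)/(-l + 6*s)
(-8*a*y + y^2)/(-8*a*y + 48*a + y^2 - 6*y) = y/(y - 6)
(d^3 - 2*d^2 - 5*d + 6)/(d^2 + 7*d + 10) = (d^2 - 4*d + 3)/(d + 5)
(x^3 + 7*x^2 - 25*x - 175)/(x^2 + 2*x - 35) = x + 5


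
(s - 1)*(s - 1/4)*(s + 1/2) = s^3 - 3*s^2/4 - 3*s/8 + 1/8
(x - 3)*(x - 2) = x^2 - 5*x + 6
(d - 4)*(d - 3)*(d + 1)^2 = d^4 - 5*d^3 - d^2 + 17*d + 12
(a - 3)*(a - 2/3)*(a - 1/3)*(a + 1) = a^4 - 3*a^3 - 7*a^2/9 + 23*a/9 - 2/3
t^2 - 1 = (t - 1)*(t + 1)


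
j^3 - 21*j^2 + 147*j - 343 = (j - 7)^3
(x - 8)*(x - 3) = x^2 - 11*x + 24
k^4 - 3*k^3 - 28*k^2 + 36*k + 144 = (k - 6)*(k - 3)*(k + 2)*(k + 4)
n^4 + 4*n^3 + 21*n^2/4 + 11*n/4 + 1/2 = (n + 1/2)^2*(n + 1)*(n + 2)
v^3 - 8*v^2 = v^2*(v - 8)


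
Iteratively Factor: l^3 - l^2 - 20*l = (l - 5)*(l^2 + 4*l) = (l - 5)*(l + 4)*(l)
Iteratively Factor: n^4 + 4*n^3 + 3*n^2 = (n + 1)*(n^3 + 3*n^2) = n*(n + 1)*(n^2 + 3*n) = n^2*(n + 1)*(n + 3)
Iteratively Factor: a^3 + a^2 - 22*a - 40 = (a - 5)*(a^2 + 6*a + 8) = (a - 5)*(a + 4)*(a + 2)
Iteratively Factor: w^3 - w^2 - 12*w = (w - 4)*(w^2 + 3*w) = w*(w - 4)*(w + 3)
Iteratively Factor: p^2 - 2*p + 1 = (p - 1)*(p - 1)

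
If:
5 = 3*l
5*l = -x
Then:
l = 5/3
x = -25/3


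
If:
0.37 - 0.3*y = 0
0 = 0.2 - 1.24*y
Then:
No Solution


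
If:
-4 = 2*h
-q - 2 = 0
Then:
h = -2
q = -2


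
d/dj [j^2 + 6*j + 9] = 2*j + 6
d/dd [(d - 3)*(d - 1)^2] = (d - 1)*(3*d - 7)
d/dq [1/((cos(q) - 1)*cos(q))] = (-sin(q)/cos(q)^2 + 2*tan(q))/(cos(q) - 1)^2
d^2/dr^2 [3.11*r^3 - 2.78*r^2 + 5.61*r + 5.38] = 18.66*r - 5.56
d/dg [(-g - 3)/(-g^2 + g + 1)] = (g^2 - g - (g + 3)*(2*g - 1) - 1)/(-g^2 + g + 1)^2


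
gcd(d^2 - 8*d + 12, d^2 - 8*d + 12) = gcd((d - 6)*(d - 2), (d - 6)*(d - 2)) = d^2 - 8*d + 12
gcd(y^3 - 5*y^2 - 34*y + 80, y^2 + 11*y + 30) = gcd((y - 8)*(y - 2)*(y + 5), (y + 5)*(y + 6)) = y + 5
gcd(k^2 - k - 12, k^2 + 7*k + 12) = k + 3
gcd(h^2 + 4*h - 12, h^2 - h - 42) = h + 6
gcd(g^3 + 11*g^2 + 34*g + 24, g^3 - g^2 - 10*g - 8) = g + 1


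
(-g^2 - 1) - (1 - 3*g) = -g^2 + 3*g - 2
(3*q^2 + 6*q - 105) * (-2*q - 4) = -6*q^3 - 24*q^2 + 186*q + 420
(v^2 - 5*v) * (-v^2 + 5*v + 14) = -v^4 + 10*v^3 - 11*v^2 - 70*v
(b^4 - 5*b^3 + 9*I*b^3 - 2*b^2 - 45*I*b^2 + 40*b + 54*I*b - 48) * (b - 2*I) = b^5 - 5*b^4 + 7*I*b^4 + 16*b^3 - 35*I*b^3 - 50*b^2 + 58*I*b^2 + 60*b - 80*I*b + 96*I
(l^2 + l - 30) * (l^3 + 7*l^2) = l^5 + 8*l^4 - 23*l^3 - 210*l^2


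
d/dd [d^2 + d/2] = 2*d + 1/2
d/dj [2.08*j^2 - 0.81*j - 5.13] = 4.16*j - 0.81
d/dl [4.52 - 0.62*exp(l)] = -0.62*exp(l)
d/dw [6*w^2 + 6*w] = 12*w + 6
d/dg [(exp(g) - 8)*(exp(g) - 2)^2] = 3*(exp(g) - 6)*(exp(g) - 2)*exp(g)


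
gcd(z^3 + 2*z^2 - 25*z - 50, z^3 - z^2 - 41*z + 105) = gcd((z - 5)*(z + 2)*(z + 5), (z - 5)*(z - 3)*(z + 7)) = z - 5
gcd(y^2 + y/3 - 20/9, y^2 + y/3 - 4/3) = 1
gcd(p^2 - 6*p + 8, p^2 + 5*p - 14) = p - 2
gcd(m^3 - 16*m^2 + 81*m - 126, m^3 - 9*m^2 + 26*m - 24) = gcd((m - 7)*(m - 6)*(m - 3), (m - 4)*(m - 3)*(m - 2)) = m - 3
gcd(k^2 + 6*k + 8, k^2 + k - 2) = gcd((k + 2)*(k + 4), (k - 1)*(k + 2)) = k + 2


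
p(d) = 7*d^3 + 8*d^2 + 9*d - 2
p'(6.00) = 861.00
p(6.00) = 1852.00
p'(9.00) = 1854.00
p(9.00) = 5830.00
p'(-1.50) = 32.25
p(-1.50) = -21.12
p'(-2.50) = 100.25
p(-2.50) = -83.88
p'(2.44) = 173.07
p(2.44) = 169.28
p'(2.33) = 160.29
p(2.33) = 150.95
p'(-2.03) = 63.06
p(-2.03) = -45.86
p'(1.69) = 96.02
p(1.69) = 69.85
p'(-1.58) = 36.14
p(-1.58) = -23.86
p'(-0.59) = 6.87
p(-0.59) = -5.96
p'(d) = 21*d^2 + 16*d + 9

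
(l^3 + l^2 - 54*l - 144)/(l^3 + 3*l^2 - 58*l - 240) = (l + 3)/(l + 5)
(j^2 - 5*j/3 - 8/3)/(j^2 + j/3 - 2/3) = (3*j - 8)/(3*j - 2)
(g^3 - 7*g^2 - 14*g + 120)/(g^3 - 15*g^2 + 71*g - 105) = (g^2 - 2*g - 24)/(g^2 - 10*g + 21)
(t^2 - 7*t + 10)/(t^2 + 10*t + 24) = (t^2 - 7*t + 10)/(t^2 + 10*t + 24)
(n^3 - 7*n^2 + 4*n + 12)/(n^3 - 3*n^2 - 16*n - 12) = (n - 2)/(n + 2)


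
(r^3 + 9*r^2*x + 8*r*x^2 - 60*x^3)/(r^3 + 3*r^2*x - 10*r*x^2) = (r + 6*x)/r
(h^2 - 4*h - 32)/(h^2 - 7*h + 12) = (h^2 - 4*h - 32)/(h^2 - 7*h + 12)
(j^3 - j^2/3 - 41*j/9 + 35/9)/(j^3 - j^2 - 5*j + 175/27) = 3*(j - 1)/(3*j - 5)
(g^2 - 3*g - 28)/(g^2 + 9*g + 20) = (g - 7)/(g + 5)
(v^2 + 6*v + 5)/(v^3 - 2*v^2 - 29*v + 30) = (v + 1)/(v^2 - 7*v + 6)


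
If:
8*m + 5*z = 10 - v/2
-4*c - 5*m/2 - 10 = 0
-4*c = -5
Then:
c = 5/4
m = -6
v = 116 - 10*z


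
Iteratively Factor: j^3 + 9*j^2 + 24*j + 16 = (j + 4)*(j^2 + 5*j + 4) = (j + 1)*(j + 4)*(j + 4)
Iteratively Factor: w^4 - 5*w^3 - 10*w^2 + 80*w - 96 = (w - 3)*(w^3 - 2*w^2 - 16*w + 32) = (w - 4)*(w - 3)*(w^2 + 2*w - 8) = (w - 4)*(w - 3)*(w + 4)*(w - 2)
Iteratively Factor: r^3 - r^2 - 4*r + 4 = (r - 2)*(r^2 + r - 2) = (r - 2)*(r - 1)*(r + 2)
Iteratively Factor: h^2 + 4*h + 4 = (h + 2)*(h + 2)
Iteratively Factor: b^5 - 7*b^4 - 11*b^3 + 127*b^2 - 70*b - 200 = (b - 2)*(b^4 - 5*b^3 - 21*b^2 + 85*b + 100) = (b - 5)*(b - 2)*(b^3 - 21*b - 20) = (b - 5)^2*(b - 2)*(b^2 + 5*b + 4) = (b - 5)^2*(b - 2)*(b + 1)*(b + 4)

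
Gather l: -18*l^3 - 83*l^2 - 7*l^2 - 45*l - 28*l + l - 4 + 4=-18*l^3 - 90*l^2 - 72*l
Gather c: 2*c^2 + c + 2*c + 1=2*c^2 + 3*c + 1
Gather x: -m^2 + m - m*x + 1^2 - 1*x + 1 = -m^2 + m + x*(-m - 1) + 2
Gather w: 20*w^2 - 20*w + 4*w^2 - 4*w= 24*w^2 - 24*w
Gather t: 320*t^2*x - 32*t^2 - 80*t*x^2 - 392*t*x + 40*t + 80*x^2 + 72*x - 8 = t^2*(320*x - 32) + t*(-80*x^2 - 392*x + 40) + 80*x^2 + 72*x - 8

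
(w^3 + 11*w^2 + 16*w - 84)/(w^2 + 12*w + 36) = (w^2 + 5*w - 14)/(w + 6)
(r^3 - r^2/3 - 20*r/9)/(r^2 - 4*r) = (r^2 - r/3 - 20/9)/(r - 4)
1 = 1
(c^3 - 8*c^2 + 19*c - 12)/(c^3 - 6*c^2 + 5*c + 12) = (c - 1)/(c + 1)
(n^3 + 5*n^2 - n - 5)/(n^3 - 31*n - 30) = (n - 1)/(n - 6)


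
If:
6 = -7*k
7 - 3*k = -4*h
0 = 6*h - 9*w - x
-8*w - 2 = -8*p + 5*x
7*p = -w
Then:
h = -67/28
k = -6/7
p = 977/3514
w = -977/502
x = 5550/1757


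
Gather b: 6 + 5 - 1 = 10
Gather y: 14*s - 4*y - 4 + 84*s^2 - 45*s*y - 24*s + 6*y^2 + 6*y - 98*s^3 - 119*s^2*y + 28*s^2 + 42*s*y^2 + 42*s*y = -98*s^3 + 112*s^2 - 10*s + y^2*(42*s + 6) + y*(-119*s^2 - 3*s + 2) - 4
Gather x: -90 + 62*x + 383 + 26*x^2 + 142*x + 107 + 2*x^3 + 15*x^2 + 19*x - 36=2*x^3 + 41*x^2 + 223*x + 364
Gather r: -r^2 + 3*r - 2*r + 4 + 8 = -r^2 + r + 12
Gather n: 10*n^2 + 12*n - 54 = 10*n^2 + 12*n - 54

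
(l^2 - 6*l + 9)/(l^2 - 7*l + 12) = (l - 3)/(l - 4)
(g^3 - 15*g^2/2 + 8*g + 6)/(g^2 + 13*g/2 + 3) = (g^2 - 8*g + 12)/(g + 6)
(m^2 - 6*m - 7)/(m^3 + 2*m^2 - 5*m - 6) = (m - 7)/(m^2 + m - 6)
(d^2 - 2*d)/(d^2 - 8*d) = (d - 2)/(d - 8)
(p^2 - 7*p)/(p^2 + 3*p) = (p - 7)/(p + 3)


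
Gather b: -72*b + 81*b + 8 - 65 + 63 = 9*b + 6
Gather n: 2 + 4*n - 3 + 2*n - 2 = 6*n - 3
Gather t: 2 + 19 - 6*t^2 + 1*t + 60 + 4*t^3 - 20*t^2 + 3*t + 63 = 4*t^3 - 26*t^2 + 4*t + 144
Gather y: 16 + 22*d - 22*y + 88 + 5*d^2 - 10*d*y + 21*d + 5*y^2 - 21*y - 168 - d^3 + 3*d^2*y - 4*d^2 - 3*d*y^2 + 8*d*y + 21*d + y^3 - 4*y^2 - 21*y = -d^3 + d^2 + 64*d + y^3 + y^2*(1 - 3*d) + y*(3*d^2 - 2*d - 64) - 64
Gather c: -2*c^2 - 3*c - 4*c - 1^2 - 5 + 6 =-2*c^2 - 7*c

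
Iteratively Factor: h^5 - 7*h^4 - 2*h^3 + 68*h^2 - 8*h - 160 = (h - 4)*(h^4 - 3*h^3 - 14*h^2 + 12*h + 40) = (h - 4)*(h - 2)*(h^3 - h^2 - 16*h - 20) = (h - 4)*(h - 2)*(h + 2)*(h^2 - 3*h - 10) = (h - 4)*(h - 2)*(h + 2)^2*(h - 5)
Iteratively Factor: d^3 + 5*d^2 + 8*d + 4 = (d + 1)*(d^2 + 4*d + 4) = (d + 1)*(d + 2)*(d + 2)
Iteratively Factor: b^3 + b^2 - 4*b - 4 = (b - 2)*(b^2 + 3*b + 2) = (b - 2)*(b + 2)*(b + 1)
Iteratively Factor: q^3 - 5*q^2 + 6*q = (q)*(q^2 - 5*q + 6) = q*(q - 3)*(q - 2)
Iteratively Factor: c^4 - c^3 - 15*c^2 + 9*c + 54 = (c + 2)*(c^3 - 3*c^2 - 9*c + 27) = (c - 3)*(c + 2)*(c^2 - 9) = (c - 3)*(c + 2)*(c + 3)*(c - 3)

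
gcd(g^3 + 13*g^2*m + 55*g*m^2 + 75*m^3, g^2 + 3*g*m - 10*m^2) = g + 5*m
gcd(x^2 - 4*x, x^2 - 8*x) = x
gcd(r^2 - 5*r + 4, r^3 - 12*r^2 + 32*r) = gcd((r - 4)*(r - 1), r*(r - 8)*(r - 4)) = r - 4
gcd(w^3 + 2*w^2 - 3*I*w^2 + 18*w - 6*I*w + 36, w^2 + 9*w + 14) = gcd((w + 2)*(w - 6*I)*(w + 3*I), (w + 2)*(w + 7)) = w + 2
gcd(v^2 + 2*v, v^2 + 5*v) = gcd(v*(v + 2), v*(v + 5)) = v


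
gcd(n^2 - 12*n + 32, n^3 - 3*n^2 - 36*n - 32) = n - 8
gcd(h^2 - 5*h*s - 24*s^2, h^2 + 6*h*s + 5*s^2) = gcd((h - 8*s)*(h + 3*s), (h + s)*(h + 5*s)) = 1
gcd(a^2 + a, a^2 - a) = a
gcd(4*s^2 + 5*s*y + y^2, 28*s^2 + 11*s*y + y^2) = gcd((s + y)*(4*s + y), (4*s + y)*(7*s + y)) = 4*s + y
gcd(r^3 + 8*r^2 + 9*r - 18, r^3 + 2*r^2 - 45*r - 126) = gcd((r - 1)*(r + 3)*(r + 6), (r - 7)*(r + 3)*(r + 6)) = r^2 + 9*r + 18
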